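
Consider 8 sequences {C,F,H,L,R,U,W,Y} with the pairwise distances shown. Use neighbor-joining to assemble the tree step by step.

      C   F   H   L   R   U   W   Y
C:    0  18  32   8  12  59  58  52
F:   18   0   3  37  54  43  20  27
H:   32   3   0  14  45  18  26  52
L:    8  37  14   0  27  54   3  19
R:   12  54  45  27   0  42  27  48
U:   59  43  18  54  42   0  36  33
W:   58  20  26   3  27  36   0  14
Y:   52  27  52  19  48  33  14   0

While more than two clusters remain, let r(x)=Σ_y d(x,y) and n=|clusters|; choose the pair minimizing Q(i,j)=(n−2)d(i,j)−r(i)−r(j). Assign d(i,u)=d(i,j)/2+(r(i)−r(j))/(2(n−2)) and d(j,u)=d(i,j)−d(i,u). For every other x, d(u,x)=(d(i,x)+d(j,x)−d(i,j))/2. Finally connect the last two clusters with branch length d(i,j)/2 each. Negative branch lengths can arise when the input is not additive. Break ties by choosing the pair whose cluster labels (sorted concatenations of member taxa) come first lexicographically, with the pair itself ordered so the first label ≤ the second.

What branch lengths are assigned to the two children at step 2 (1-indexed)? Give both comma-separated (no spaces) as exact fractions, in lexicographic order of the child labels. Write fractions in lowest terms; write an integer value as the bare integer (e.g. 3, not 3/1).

59/20,1/20

step 1: merge (C,R) at d=12, Q=-422; branch lengths C→14/3, R→22/3; new cluster CR
  updated: d(CR,F)=30, d(CR,H)=65/2, d(CR,L)=23/2, d(CR,U)=89/2, d(CR,W)=73/2, d(CR,Y)=44
step 2: merge (F,H) at d=3, Q=-581/2; branch lengths F→59/20, H→1/20; new cluster FH
  updated: d(CR,FH)=119/4, d(FH,L)=24, d(FH,U)=29, d(FH,W)=43/2, d(FH,Y)=38
step 3: merge (CR,L) at d=23/2, Q=-927/4; branch lengths CR→403/32, L→-35/32; new cluster CLR
  updated: d(CLR,FH)=169/8, d(CLR,U)=87/2, d(CLR,W)=14, d(CLR,Y)=103/4
step 4: merge (FH,U) at d=29, Q=-1313/8; branch lengths FH→147/16, U→317/16; new cluster FHU
  updated: d(CLR,FHU)=285/16, d(FHU,W)=57/4, d(FHU,Y)=21
step 5: merge (CLR,FHU) at d=285/16, Q=-75; branch lengths CLR→321/32, FHU→249/32; new cluster CFHLRU
  updated: d(CFHLRU,W)=167/32, d(CFHLRU,Y)=463/32
step 6: merge (CFHLRU,W) at d=167/32, Q=-539/16; branch lengths CFHLRU→91/32, W→19/8; new cluster CFHLRUW
  updated: d(CFHLRUW,Y)=93/8
step 7: merge (CFHLRUW,Y) at d=93/8; branch lengths CFHLRUW→93/16, Y→93/16; new cluster CFHLRUWY
final tree: (((((C:14/3,R:22/3):403/32,L:-35/32):321/32,((F:59/20,H:1/20):147/16,U:317/16):249/32):91/32,W:19/8):93/16,Y:93/16)
total length: 2885/32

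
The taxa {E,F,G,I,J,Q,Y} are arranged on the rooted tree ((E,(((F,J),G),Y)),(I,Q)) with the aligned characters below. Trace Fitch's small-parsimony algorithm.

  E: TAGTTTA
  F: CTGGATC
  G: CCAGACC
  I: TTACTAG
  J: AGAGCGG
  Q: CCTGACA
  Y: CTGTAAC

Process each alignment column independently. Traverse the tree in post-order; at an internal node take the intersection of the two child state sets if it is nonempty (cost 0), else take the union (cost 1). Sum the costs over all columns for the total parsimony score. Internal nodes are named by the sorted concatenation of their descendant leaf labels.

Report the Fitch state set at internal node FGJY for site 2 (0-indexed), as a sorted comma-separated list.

site 0, node FJ: F={C} ∪ J={A} → {A,C} (+1)
site 0, node FGJ: FJ={A,C} ∩ G={C} → {C} (+0)
site 0, node FGJY: FGJ={C} ∩ Y={C} → {C} (+0)
site 0, node EFGJY: E={T} ∪ FGJY={C} → {C,T} (+1)
site 0, node IQ: I={T} ∪ Q={C} → {C,T} (+1)
site 0, node EFGIJQY: EFGJY={C,T} ∩ IQ={C,T} → {C,T} (+0)
site 1, node FJ: F={T} ∪ J={G} → {G,T} (+1)
site 1, node FGJ: FJ={G,T} ∪ G={C} → {C,G,T} (+1)
site 1, node FGJY: FGJ={C,G,T} ∩ Y={T} → {T} (+0)
site 1, node EFGJY: E={A} ∪ FGJY={T} → {A,T} (+1)
site 1, node IQ: I={T} ∪ Q={C} → {C,T} (+1)
site 1, node EFGIJQY: EFGJY={A,T} ∩ IQ={C,T} → {T} (+0)
site 2, node FJ: F={G} ∪ J={A} → {A,G} (+1)
site 2, node FGJ: FJ={A,G} ∩ G={A} → {A} (+0)
site 2, node FGJY: FGJ={A} ∪ Y={G} → {A,G} (+1)
site 2, node EFGJY: E={G} ∩ FGJY={A,G} → {G} (+0)
site 2, node IQ: I={A} ∪ Q={T} → {A,T} (+1)
site 2, node EFGIJQY: EFGJY={G} ∪ IQ={A,T} → {A,G,T} (+1)
site 3, node FJ: F={G} ∩ J={G} → {G} (+0)
site 3, node FGJ: FJ={G} ∩ G={G} → {G} (+0)
site 3, node FGJY: FGJ={G} ∪ Y={T} → {G,T} (+1)
site 3, node EFGJY: E={T} ∩ FGJY={G,T} → {T} (+0)
site 3, node IQ: I={C} ∪ Q={G} → {C,G} (+1)
site 3, node EFGIJQY: EFGJY={T} ∪ IQ={C,G} → {C,G,T} (+1)
site 4, node FJ: F={A} ∪ J={C} → {A,C} (+1)
site 4, node FGJ: FJ={A,C} ∩ G={A} → {A} (+0)
site 4, node FGJY: FGJ={A} ∩ Y={A} → {A} (+0)
site 4, node EFGJY: E={T} ∪ FGJY={A} → {A,T} (+1)
site 4, node IQ: I={T} ∪ Q={A} → {A,T} (+1)
site 4, node EFGIJQY: EFGJY={A,T} ∩ IQ={A,T} → {A,T} (+0)
site 5, node FJ: F={T} ∪ J={G} → {G,T} (+1)
site 5, node FGJ: FJ={G,T} ∪ G={C} → {C,G,T} (+1)
site 5, node FGJY: FGJ={C,G,T} ∪ Y={A} → {A,C,G,T} (+1)
site 5, node EFGJY: E={T} ∩ FGJY={A,C,G,T} → {T} (+0)
site 5, node IQ: I={A} ∪ Q={C} → {A,C} (+1)
site 5, node EFGIJQY: EFGJY={T} ∪ IQ={A,C} → {A,C,T} (+1)
site 6, node FJ: F={C} ∪ J={G} → {C,G} (+1)
site 6, node FGJ: FJ={C,G} ∩ G={C} → {C} (+0)
site 6, node FGJY: FGJ={C} ∩ Y={C} → {C} (+0)
site 6, node EFGJY: E={A} ∪ FGJY={C} → {A,C} (+1)
site 6, node IQ: I={G} ∪ Q={A} → {A,G} (+1)
site 6, node EFGIJQY: EFGJY={A,C} ∩ IQ={A,G} → {A} (+0)
per-site changes: [3, 4, 4, 3, 3, 5, 3]; total = 25

A,G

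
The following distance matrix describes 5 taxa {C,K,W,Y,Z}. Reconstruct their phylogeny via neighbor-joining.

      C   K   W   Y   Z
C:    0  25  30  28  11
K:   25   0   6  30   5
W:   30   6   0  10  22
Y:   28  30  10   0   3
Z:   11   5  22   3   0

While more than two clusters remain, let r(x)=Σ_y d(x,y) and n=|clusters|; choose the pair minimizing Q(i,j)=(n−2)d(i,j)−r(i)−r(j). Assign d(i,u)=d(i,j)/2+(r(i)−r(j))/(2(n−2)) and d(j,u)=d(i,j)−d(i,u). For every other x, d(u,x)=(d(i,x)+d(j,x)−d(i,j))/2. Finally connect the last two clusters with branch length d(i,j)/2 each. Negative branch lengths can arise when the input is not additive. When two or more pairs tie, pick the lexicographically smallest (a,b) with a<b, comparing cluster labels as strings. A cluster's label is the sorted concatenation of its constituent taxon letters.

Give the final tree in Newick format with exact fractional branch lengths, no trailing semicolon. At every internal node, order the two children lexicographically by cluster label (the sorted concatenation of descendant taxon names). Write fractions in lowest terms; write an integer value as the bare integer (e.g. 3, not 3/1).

(((C:121/8,(K:8/3,W:10/3):75/8):23/8,Y:59/8):-35/16,Z:-35/16)

1. join K+W (d=6, Q=-116) ⇒ KW; edges |K|=8/3, |W|=10/3
  updated: d(C,KW)=49/2, d(KW,Y)=17, d(KW,Z)=21/2
2. join C+KW (d=49/2, Q=-133/2) ⇒ CKW; edges |C|=121/8, |KW|=75/8
  updated: d(CKW,Y)=41/4, d(CKW,Z)=-3/2
3. join CKW+Y (d=41/4, Q=-47/4) ⇒ CKWY; edges |CKW|=23/8, |Y|=59/8
  updated: d(CKWY,Z)=-35/8
4. join CKWY+Z (d=-35/8) ⇒ CKWYZ; edges |CKWY|=-35/16, |Z|=-35/16
final tree: (((C:121/8,(K:8/3,W:10/3):75/8):23/8,Y:59/8):-35/16,Z:-35/16)
total length: 291/8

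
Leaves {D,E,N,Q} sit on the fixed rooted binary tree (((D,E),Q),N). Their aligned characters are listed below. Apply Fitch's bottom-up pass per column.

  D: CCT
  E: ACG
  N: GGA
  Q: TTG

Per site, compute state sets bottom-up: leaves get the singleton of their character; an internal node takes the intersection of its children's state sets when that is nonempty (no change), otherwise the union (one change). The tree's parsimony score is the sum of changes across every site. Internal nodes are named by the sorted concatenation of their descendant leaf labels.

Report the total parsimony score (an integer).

DE@0: {C} ∪ {A} = {A,C} (union, +1)
DEQ@0: {A,C} ∪ {T} = {A,C,T} (union, +1)
DENQ@0: {A,C,T} ∪ {G} = {A,C,G,T} (union, +1)
DE@1: {C} ∩ {C} = {C} (intersection, +0)
DEQ@1: {C} ∪ {T} = {C,T} (union, +1)
DENQ@1: {C,T} ∪ {G} = {C,G,T} (union, +1)
DE@2: {T} ∪ {G} = {G,T} (union, +1)
DEQ@2: {G,T} ∩ {G} = {G} (intersection, +0)
DENQ@2: {G} ∪ {A} = {A,G} (union, +1)
per-site changes: [3, 2, 2]; total = 7

7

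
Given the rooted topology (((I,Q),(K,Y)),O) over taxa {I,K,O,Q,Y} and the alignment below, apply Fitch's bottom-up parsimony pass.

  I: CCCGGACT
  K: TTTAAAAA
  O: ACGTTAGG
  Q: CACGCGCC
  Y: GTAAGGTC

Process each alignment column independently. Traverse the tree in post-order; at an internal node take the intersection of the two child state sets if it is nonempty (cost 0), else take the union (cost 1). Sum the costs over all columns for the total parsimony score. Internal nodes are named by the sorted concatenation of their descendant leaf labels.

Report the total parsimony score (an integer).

21

[col 0] IQ: children I:{C}, Q:{C} ∩→ {C}; cost 0
[col 0] KY: children K:{T}, Y:{G} ∪→ {G,T}; cost 1
[col 0] IKQY: children IQ:{C}, KY:{G,T} ∪→ {C,G,T}; cost 1
[col 0] IKOQY: children IKQY:{C,G,T}, O:{A} ∪→ {A,C,G,T}; cost 1
[col 1] IQ: children I:{C}, Q:{A} ∪→ {A,C}; cost 1
[col 1] KY: children K:{T}, Y:{T} ∩→ {T}; cost 0
[col 1] IKQY: children IQ:{A,C}, KY:{T} ∪→ {A,C,T}; cost 1
[col 1] IKOQY: children IKQY:{A,C,T}, O:{C} ∩→ {C}; cost 0
[col 2] IQ: children I:{C}, Q:{C} ∩→ {C}; cost 0
[col 2] KY: children K:{T}, Y:{A} ∪→ {A,T}; cost 1
[col 2] IKQY: children IQ:{C}, KY:{A,T} ∪→ {A,C,T}; cost 1
[col 2] IKOQY: children IKQY:{A,C,T}, O:{G} ∪→ {A,C,G,T}; cost 1
[col 3] IQ: children I:{G}, Q:{G} ∩→ {G}; cost 0
[col 3] KY: children K:{A}, Y:{A} ∩→ {A}; cost 0
[col 3] IKQY: children IQ:{G}, KY:{A} ∪→ {A,G}; cost 1
[col 3] IKOQY: children IKQY:{A,G}, O:{T} ∪→ {A,G,T}; cost 1
[col 4] IQ: children I:{G}, Q:{C} ∪→ {C,G}; cost 1
[col 4] KY: children K:{A}, Y:{G} ∪→ {A,G}; cost 1
[col 4] IKQY: children IQ:{C,G}, KY:{A,G} ∩→ {G}; cost 0
[col 4] IKOQY: children IKQY:{G}, O:{T} ∪→ {G,T}; cost 1
[col 5] IQ: children I:{A}, Q:{G} ∪→ {A,G}; cost 1
[col 5] KY: children K:{A}, Y:{G} ∪→ {A,G}; cost 1
[col 5] IKQY: children IQ:{A,G}, KY:{A,G} ∩→ {A,G}; cost 0
[col 5] IKOQY: children IKQY:{A,G}, O:{A} ∩→ {A}; cost 0
[col 6] IQ: children I:{C}, Q:{C} ∩→ {C}; cost 0
[col 6] KY: children K:{A}, Y:{T} ∪→ {A,T}; cost 1
[col 6] IKQY: children IQ:{C}, KY:{A,T} ∪→ {A,C,T}; cost 1
[col 6] IKOQY: children IKQY:{A,C,T}, O:{G} ∪→ {A,C,G,T}; cost 1
[col 7] IQ: children I:{T}, Q:{C} ∪→ {C,T}; cost 1
[col 7] KY: children K:{A}, Y:{C} ∪→ {A,C}; cost 1
[col 7] IKQY: children IQ:{C,T}, KY:{A,C} ∩→ {C}; cost 0
[col 7] IKOQY: children IKQY:{C}, O:{G} ∪→ {C,G}; cost 1
per-site changes: [3, 2, 3, 2, 3, 2, 3, 3]; total = 21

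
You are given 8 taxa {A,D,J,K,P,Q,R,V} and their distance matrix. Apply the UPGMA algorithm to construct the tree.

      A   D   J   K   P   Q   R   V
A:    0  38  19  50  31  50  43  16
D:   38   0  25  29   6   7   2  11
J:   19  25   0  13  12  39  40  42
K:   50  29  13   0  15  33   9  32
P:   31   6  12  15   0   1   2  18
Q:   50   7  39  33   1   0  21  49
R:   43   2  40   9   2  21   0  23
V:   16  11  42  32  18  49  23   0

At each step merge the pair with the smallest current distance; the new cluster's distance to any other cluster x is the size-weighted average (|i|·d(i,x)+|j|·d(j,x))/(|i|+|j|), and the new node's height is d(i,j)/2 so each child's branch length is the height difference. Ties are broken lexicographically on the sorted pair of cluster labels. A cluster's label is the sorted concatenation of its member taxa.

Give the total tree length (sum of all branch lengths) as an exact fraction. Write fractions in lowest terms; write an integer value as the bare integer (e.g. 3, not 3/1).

iteration 1: select P,Q (d=1); attach at lengths (1/2, 1/2); label the merged cluster PQ
  updated: d(A,PQ)=81/2, d(D,PQ)=13/2, d(J,PQ)=51/2, d(K,PQ)=24, d(PQ,R)=23/2, d(PQ,V)=67/2
iteration 2: select D,R (d=2); attach at lengths (1, 1); label the merged cluster DR
  updated: d(A,DR)=81/2, d(DR,J)=65/2, d(DR,K)=19, d(DR,PQ)=9, d(DR,V)=17
iteration 3: select DR,PQ (d=9); attach at lengths (7/2, 4); label the merged cluster DPQR
  updated: d(A,DPQR)=81/2, d(DPQR,J)=29, d(DPQR,K)=43/2, d(DPQR,V)=101/4
iteration 4: select J,K (d=13); attach at lengths (13/2, 13/2); label the merged cluster JK
  updated: d(A,JK)=69/2, d(DPQR,JK)=101/4, d(JK,V)=37
iteration 5: select A,V (d=16); attach at lengths (8, 8); label the merged cluster AV
  updated: d(AV,DPQR)=263/8, d(AV,JK)=143/4
iteration 6: select DPQR,JK (d=101/4); attach at lengths (65/8, 49/8); label the merged cluster DJKPQR
  updated: d(AV,DJKPQR)=203/6
iteration 7: select AV,DJKPQR (d=203/6); attach at lengths (107/12, 103/24); label the merged cluster ADJKPQRV
final tree: ((A:8,V:8):107/12,(((D:1,R:1):7/2,(P:1/2,Q:1/2):4):65/8,(J:13/2,K:13/2):49/8):103/24)
total length: 1607/24

1607/24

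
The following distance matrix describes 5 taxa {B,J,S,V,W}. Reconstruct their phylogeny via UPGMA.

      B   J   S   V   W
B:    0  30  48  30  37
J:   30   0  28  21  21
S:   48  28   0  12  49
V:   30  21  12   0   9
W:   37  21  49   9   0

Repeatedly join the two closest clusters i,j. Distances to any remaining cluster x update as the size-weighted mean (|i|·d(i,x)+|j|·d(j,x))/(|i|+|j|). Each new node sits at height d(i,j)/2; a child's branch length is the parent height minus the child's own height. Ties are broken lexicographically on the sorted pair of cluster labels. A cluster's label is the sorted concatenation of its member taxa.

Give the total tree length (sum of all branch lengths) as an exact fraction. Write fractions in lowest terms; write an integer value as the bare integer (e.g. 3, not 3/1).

step 1: merge (V,W) at d=9; branch lengths V→9/2, W→9/2; new cluster VW
  updated: d(B,VW)=67/2, d(J,VW)=21, d(S,VW)=61/2
step 2: merge (J,VW) at d=21; branch lengths J→21/2, VW→6; new cluster JVW
  updated: d(B,JVW)=97/3, d(JVW,S)=89/3
step 3: merge (JVW,S) at d=89/3; branch lengths JVW→13/3, S→89/6; new cluster JSVW
  updated: d(B,JSVW)=145/4
step 4: merge (B,JSVW) at d=145/4; branch lengths B→145/8, JSVW→79/24; new cluster BJSVW
final tree: (B:145/8,((J:21/2,(V:9/2,W:9/2):6):13/3,S:89/6):79/24)
total length: 793/12

793/12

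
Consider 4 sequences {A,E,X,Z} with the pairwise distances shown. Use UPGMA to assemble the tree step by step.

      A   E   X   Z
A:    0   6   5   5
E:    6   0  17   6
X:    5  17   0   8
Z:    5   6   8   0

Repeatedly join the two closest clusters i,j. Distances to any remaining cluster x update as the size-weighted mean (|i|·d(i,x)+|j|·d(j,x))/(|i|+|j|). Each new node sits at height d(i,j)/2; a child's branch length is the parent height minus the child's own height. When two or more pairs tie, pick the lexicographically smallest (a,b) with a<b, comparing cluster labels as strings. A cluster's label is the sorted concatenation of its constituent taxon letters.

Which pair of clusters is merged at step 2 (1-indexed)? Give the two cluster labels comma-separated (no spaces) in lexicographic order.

E,Z

iteration 1: select A,X (d=5); attach at lengths (5/2, 5/2); label the merged cluster AX
  updated: d(AX,E)=23/2, d(AX,Z)=13/2
iteration 2: select E,Z (d=6); attach at lengths (3, 3); label the merged cluster EZ
  updated: d(AX,EZ)=9
iteration 3: select AX,EZ (d=9); attach at lengths (2, 3/2); label the merged cluster AEXZ
final tree: ((A:5/2,X:5/2):2,(E:3,Z:3):3/2)
total length: 29/2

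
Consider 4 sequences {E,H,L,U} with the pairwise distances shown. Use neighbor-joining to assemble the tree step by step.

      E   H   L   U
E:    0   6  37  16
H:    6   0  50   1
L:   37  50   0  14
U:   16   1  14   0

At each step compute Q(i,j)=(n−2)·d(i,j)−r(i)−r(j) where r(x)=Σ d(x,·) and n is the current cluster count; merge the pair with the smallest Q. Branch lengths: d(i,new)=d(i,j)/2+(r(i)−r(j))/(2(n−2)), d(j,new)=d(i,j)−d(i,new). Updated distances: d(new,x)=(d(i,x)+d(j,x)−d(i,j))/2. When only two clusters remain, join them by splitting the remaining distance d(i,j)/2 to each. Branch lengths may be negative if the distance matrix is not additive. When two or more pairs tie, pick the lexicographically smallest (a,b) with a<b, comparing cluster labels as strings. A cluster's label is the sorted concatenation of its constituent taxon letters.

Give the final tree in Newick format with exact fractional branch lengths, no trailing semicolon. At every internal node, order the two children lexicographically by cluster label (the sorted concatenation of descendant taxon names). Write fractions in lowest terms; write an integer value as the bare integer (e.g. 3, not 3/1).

(((E:7/2,H:5/2):16,L:49/2):-21/4,U:-21/4)

1. join E+H (d=6, Q=-104) ⇒ EH; edges |E|=7/2, |H|=5/2
  updated: d(EH,L)=81/2, d(EH,U)=11/2
2. join EH+L (d=81/2, Q=-60) ⇒ EHL; edges |EH|=16, |L|=49/2
  updated: d(EHL,U)=-21/2
3. join EHL+U (d=-21/2) ⇒ EHLU; edges |EHL|=-21/4, |U|=-21/4
final tree: (((E:7/2,H:5/2):16,L:49/2):-21/4,U:-21/4)
total length: 36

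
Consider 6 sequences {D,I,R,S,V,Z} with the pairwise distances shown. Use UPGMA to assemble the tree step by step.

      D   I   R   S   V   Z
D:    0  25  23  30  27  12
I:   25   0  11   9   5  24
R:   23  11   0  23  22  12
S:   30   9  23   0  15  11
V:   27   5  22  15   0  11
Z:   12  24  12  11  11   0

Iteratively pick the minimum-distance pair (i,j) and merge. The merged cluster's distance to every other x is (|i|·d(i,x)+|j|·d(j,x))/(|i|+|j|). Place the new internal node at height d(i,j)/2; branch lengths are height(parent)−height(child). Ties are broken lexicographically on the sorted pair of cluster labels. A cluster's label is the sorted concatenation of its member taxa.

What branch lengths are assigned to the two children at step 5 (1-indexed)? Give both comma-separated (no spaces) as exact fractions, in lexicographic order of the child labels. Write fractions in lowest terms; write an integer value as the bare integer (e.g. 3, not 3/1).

117/10,16/5

step 1: merge (I,V) at d=5; branch lengths I→5/2, V→5/2; new cluster IV
  updated: d(D,IV)=26, d(IV,R)=33/2, d(IV,S)=12, d(IV,Z)=35/2
step 2: merge (S,Z) at d=11; branch lengths S→11/2, Z→11/2; new cluster SZ
  updated: d(D,SZ)=21, d(IV,SZ)=59/4, d(R,SZ)=35/2
step 3: merge (IV,SZ) at d=59/4; branch lengths IV→39/8, SZ→15/8; new cluster ISVZ
  updated: d(D,ISVZ)=47/2, d(ISVZ,R)=17
step 4: merge (ISVZ,R) at d=17; branch lengths ISVZ→9/8, R→17/2; new cluster IRSVZ
  updated: d(D,IRSVZ)=117/5
step 5: merge (D,IRSVZ) at d=117/5; branch lengths D→117/10, IRSVZ→16/5; new cluster DIRSVZ
final tree: (D:117/10,(((I:5/2,V:5/2):39/8,(S:11/2,Z:11/2):15/8):9/8,R:17/2):16/5)
total length: 1891/40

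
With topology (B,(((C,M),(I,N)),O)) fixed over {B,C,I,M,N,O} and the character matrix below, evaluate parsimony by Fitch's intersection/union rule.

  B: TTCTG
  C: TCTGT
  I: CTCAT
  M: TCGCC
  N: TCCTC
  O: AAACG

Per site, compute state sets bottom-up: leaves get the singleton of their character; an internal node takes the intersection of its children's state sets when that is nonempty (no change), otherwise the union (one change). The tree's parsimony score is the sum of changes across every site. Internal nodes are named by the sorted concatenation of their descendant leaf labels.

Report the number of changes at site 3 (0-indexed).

4

CM@0: {T} ∩ {T} = {T} (intersection, +0)
IN@0: {C} ∪ {T} = {C,T} (union, +1)
CIMN@0: {T} ∩ {C,T} = {T} (intersection, +0)
CIMNO@0: {T} ∪ {A} = {A,T} (union, +1)
BCIMNO@0: {T} ∩ {A,T} = {T} (intersection, +0)
CM@1: {C} ∩ {C} = {C} (intersection, +0)
IN@1: {T} ∪ {C} = {C,T} (union, +1)
CIMN@1: {C} ∩ {C,T} = {C} (intersection, +0)
CIMNO@1: {C} ∪ {A} = {A,C} (union, +1)
BCIMNO@1: {T} ∪ {A,C} = {A,C,T} (union, +1)
CM@2: {T} ∪ {G} = {G,T} (union, +1)
IN@2: {C} ∩ {C} = {C} (intersection, +0)
CIMN@2: {G,T} ∪ {C} = {C,G,T} (union, +1)
CIMNO@2: {C,G,T} ∪ {A} = {A,C,G,T} (union, +1)
BCIMNO@2: {C} ∩ {A,C,G,T} = {C} (intersection, +0)
CM@3: {G} ∪ {C} = {C,G} (union, +1)
IN@3: {A} ∪ {T} = {A,T} (union, +1)
CIMN@3: {C,G} ∪ {A,T} = {A,C,G,T} (union, +1)
CIMNO@3: {A,C,G,T} ∩ {C} = {C} (intersection, +0)
BCIMNO@3: {T} ∪ {C} = {C,T} (union, +1)
CM@4: {T} ∪ {C} = {C,T} (union, +1)
IN@4: {T} ∪ {C} = {C,T} (union, +1)
CIMN@4: {C,T} ∩ {C,T} = {C,T} (intersection, +0)
CIMNO@4: {C,T} ∪ {G} = {C,G,T} (union, +1)
BCIMNO@4: {G} ∩ {C,G,T} = {G} (intersection, +0)
per-site changes: [2, 3, 3, 4, 3]; total = 15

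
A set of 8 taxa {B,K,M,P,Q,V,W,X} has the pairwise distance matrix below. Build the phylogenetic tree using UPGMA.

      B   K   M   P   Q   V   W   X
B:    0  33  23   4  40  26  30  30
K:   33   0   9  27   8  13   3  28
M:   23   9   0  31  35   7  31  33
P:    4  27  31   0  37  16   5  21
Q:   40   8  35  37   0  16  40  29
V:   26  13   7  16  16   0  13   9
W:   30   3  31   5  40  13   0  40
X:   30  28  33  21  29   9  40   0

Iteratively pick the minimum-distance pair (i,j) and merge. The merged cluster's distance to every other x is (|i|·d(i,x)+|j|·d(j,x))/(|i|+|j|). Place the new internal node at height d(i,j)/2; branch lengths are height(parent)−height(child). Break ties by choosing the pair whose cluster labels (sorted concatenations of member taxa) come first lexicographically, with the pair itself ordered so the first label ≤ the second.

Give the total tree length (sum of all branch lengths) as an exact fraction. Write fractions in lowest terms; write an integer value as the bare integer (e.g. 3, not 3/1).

23483/336

1. join K+W (d=3) ⇒ KW; edges |K|=3/2, |W|=3/2
  updated: d(B,KW)=63/2, d(KW,M)=20, d(KW,P)=16, d(KW,Q)=24, d(KW,V)=13, d(KW,X)=34
2. join B+P (d=4) ⇒ BP; edges |B|=2, |P|=2
  updated: d(BP,KW)=95/4, d(BP,M)=27, d(BP,Q)=77/2, d(BP,V)=21, d(BP,X)=51/2
3. join M+V (d=7) ⇒ MV; edges |M|=7/2, |V|=7/2
  updated: d(BP,MV)=24, d(KW,MV)=33/2, d(MV,Q)=51/2, d(MV,X)=21
4. join KW+MV (d=33/2) ⇒ KMVW; edges |KW|=27/4, |MV|=19/4
  updated: d(BP,KMVW)=191/8, d(KMVW,Q)=99/4, d(KMVW,X)=55/2
5. join BP+KMVW (d=191/8) ⇒ BKMPVW; edges |BP|=159/16, |KMVW|=59/16
  updated: d(BKMPVW,Q)=88/3, d(BKMPVW,X)=161/6
6. join BKMPVW+X (d=161/6) ⇒ BKMPVWX; edges |BKMPVW|=71/48, |X|=161/12
  updated: d(BKMPVWX,Q)=205/7
7. join BKMPVWX+Q (d=205/7) ⇒ BKMPQVWX; edges |BKMPVWX|=103/84, |Q|=205/14
final tree: ((((B:2,P:2):159/16,((K:3/2,W:3/2):27/4,(M:7/2,V:7/2):19/4):59/16):71/48,X:161/12):103/84,Q:205/14)
total length: 23483/336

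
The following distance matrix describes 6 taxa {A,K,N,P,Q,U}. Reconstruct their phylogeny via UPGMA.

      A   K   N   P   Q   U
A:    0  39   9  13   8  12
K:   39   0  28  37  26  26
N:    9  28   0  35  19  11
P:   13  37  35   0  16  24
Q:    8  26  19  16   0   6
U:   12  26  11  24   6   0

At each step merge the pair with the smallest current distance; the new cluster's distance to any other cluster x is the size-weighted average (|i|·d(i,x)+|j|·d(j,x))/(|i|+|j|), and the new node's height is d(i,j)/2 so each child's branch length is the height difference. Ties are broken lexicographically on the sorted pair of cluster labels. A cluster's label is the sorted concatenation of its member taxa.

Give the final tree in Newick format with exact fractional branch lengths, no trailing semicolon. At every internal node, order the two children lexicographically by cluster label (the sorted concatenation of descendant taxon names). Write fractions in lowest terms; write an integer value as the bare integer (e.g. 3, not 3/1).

iteration 1: select Q,U (d=6); attach at lengths (3, 3); label the merged cluster QU
  updated: d(A,QU)=10, d(K,QU)=26, d(N,QU)=15, d(P,QU)=20
iteration 2: select A,N (d=9); attach at lengths (9/2, 9/2); label the merged cluster AN
  updated: d(AN,K)=67/2, d(AN,P)=24, d(AN,QU)=25/2
iteration 3: select AN,QU (d=25/2); attach at lengths (7/4, 13/4); label the merged cluster ANQU
  updated: d(ANQU,K)=119/4, d(ANQU,P)=22
iteration 4: select ANQU,P (d=22); attach at lengths (19/4, 11); label the merged cluster ANPQU
  updated: d(ANPQU,K)=156/5
iteration 5: select ANPQU,K (d=156/5); attach at lengths (23/5, 78/5); label the merged cluster AKNPQU
final tree: ((((A:9/2,N:9/2):7/4,(Q:3,U:3):13/4):19/4,P:11):23/5,K:78/5)
total length: 1119/20

((((A:9/2,N:9/2):7/4,(Q:3,U:3):13/4):19/4,P:11):23/5,K:78/5)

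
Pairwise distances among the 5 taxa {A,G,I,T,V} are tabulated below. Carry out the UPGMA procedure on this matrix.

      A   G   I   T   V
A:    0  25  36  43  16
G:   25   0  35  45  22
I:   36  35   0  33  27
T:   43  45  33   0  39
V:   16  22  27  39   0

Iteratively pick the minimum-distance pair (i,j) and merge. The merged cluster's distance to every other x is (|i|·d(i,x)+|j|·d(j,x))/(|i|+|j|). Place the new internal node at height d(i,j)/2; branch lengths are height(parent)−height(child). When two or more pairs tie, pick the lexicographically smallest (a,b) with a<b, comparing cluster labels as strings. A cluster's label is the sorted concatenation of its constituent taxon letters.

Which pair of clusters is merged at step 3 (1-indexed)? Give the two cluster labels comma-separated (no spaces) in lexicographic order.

step 1: merge (A,V) at d=16; branch lengths A→8, V→8; new cluster AV
  updated: d(AV,G)=47/2, d(AV,I)=63/2, d(AV,T)=41
step 2: merge (AV,G) at d=47/2; branch lengths AV→15/4, G→47/4; new cluster AGV
  updated: d(AGV,I)=98/3, d(AGV,T)=127/3
step 3: merge (AGV,I) at d=98/3; branch lengths AGV→55/12, I→49/3; new cluster AGIV
  updated: d(AGIV,T)=40
step 4: merge (AGIV,T) at d=40; branch lengths AGIV→11/3, T→20; new cluster AGITV
final tree: ((((A:8,V:8):15/4,G:47/4):55/12,I:49/3):11/3,T:20)
total length: 913/12

AGV,I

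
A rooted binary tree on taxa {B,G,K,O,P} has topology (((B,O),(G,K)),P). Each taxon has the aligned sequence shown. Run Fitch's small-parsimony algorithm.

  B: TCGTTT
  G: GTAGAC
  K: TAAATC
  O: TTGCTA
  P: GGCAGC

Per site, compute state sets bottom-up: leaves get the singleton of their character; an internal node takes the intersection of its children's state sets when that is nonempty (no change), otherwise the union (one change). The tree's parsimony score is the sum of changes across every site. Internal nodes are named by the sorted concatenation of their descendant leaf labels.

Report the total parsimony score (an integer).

site 0, node BO: B={T} ∩ O={T} → {T} (+0)
site 0, node GK: G={G} ∪ K={T} → {G,T} (+1)
site 0, node BGKO: BO={T} ∩ GK={G,T} → {T} (+0)
site 0, node BGKOP: BGKO={T} ∪ P={G} → {G,T} (+1)
site 1, node BO: B={C} ∪ O={T} → {C,T} (+1)
site 1, node GK: G={T} ∪ K={A} → {A,T} (+1)
site 1, node BGKO: BO={C,T} ∩ GK={A,T} → {T} (+0)
site 1, node BGKOP: BGKO={T} ∪ P={G} → {G,T} (+1)
site 2, node BO: B={G} ∩ O={G} → {G} (+0)
site 2, node GK: G={A} ∩ K={A} → {A} (+0)
site 2, node BGKO: BO={G} ∪ GK={A} → {A,G} (+1)
site 2, node BGKOP: BGKO={A,G} ∪ P={C} → {A,C,G} (+1)
site 3, node BO: B={T} ∪ O={C} → {C,T} (+1)
site 3, node GK: G={G} ∪ K={A} → {A,G} (+1)
site 3, node BGKO: BO={C,T} ∪ GK={A,G} → {A,C,G,T} (+1)
site 3, node BGKOP: BGKO={A,C,G,T} ∩ P={A} → {A} (+0)
site 4, node BO: B={T} ∩ O={T} → {T} (+0)
site 4, node GK: G={A} ∪ K={T} → {A,T} (+1)
site 4, node BGKO: BO={T} ∩ GK={A,T} → {T} (+0)
site 4, node BGKOP: BGKO={T} ∪ P={G} → {G,T} (+1)
site 5, node BO: B={T} ∪ O={A} → {A,T} (+1)
site 5, node GK: G={C} ∩ K={C} → {C} (+0)
site 5, node BGKO: BO={A,T} ∪ GK={C} → {A,C,T} (+1)
site 5, node BGKOP: BGKO={A,C,T} ∩ P={C} → {C} (+0)
per-site changes: [2, 3, 2, 3, 2, 2]; total = 14

14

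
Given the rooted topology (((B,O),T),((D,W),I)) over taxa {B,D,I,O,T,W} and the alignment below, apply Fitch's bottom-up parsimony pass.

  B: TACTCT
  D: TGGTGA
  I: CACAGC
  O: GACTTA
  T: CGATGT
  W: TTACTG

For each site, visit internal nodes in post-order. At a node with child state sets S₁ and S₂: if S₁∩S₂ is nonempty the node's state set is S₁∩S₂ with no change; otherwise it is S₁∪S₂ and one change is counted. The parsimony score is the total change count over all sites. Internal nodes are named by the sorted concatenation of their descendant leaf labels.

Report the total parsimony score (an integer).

18

[col 0] BO: children B:{T}, O:{G} ∪→ {G,T}; cost 1
[col 0] BOT: children BO:{G,T}, T:{C} ∪→ {C,G,T}; cost 1
[col 0] DW: children D:{T}, W:{T} ∩→ {T}; cost 0
[col 0] DIW: children DW:{T}, I:{C} ∪→ {C,T}; cost 1
[col 0] BDIOTW: children BOT:{C,G,T}, DIW:{C,T} ∩→ {C,T}; cost 0
[col 1] BO: children B:{A}, O:{A} ∩→ {A}; cost 0
[col 1] BOT: children BO:{A}, T:{G} ∪→ {A,G}; cost 1
[col 1] DW: children D:{G}, W:{T} ∪→ {G,T}; cost 1
[col 1] DIW: children DW:{G,T}, I:{A} ∪→ {A,G,T}; cost 1
[col 1] BDIOTW: children BOT:{A,G}, DIW:{A,G,T} ∩→ {A,G}; cost 0
[col 2] BO: children B:{C}, O:{C} ∩→ {C}; cost 0
[col 2] BOT: children BO:{C}, T:{A} ∪→ {A,C}; cost 1
[col 2] DW: children D:{G}, W:{A} ∪→ {A,G}; cost 1
[col 2] DIW: children DW:{A,G}, I:{C} ∪→ {A,C,G}; cost 1
[col 2] BDIOTW: children BOT:{A,C}, DIW:{A,C,G} ∩→ {A,C}; cost 0
[col 3] BO: children B:{T}, O:{T} ∩→ {T}; cost 0
[col 3] BOT: children BO:{T}, T:{T} ∩→ {T}; cost 0
[col 3] DW: children D:{T}, W:{C} ∪→ {C,T}; cost 1
[col 3] DIW: children DW:{C,T}, I:{A} ∪→ {A,C,T}; cost 1
[col 3] BDIOTW: children BOT:{T}, DIW:{A,C,T} ∩→ {T}; cost 0
[col 4] BO: children B:{C}, O:{T} ∪→ {C,T}; cost 1
[col 4] BOT: children BO:{C,T}, T:{G} ∪→ {C,G,T}; cost 1
[col 4] DW: children D:{G}, W:{T} ∪→ {G,T}; cost 1
[col 4] DIW: children DW:{G,T}, I:{G} ∩→ {G}; cost 0
[col 4] BDIOTW: children BOT:{C,G,T}, DIW:{G} ∩→ {G}; cost 0
[col 5] BO: children B:{T}, O:{A} ∪→ {A,T}; cost 1
[col 5] BOT: children BO:{A,T}, T:{T} ∩→ {T}; cost 0
[col 5] DW: children D:{A}, W:{G} ∪→ {A,G}; cost 1
[col 5] DIW: children DW:{A,G}, I:{C} ∪→ {A,C,G}; cost 1
[col 5] BDIOTW: children BOT:{T}, DIW:{A,C,G} ∪→ {A,C,G,T}; cost 1
per-site changes: [3, 3, 3, 2, 3, 4]; total = 18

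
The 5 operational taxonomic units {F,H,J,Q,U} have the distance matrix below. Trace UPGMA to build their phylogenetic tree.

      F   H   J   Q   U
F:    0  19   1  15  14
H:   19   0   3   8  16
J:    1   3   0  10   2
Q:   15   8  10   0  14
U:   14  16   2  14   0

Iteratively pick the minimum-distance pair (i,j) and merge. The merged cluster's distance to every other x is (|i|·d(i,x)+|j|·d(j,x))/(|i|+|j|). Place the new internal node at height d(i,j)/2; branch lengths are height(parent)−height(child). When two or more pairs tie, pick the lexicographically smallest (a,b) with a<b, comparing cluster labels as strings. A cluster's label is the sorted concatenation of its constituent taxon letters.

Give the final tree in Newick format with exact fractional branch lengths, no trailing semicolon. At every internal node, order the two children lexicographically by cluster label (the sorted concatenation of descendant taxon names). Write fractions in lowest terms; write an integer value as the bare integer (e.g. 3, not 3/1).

(((F:1/2,J:1/2):7/2,U:4):29/12,(H:4,Q:4):29/12)

iteration 1: select F,J (d=1); attach at lengths (1/2, 1/2); label the merged cluster FJ
  updated: d(FJ,H)=11, d(FJ,Q)=25/2, d(FJ,U)=8
iteration 2: select FJ,U (d=8); attach at lengths (7/2, 4); label the merged cluster FJU
  updated: d(FJU,H)=38/3, d(FJU,Q)=13
iteration 3: select H,Q (d=8); attach at lengths (4, 4); label the merged cluster HQ
  updated: d(FJU,HQ)=77/6
iteration 4: select FJU,HQ (d=77/6); attach at lengths (29/12, 29/12); label the merged cluster FHJQU
final tree: (((F:1/2,J:1/2):7/2,U:4):29/12,(H:4,Q:4):29/12)
total length: 64/3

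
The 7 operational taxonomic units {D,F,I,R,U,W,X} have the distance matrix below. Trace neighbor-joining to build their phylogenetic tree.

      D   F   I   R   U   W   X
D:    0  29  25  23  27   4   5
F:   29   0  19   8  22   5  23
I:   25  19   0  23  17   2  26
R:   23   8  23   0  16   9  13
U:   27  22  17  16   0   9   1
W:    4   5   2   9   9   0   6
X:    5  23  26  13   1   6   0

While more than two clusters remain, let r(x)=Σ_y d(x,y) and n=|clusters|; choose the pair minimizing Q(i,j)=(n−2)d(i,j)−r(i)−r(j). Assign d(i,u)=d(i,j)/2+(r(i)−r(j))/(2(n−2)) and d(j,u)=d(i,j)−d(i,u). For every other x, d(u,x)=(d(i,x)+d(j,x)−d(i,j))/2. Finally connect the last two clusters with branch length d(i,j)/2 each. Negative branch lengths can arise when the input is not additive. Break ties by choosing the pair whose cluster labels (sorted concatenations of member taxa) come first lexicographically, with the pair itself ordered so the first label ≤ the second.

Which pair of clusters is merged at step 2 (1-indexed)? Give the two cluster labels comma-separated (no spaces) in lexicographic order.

F,R

step 1: merge (D,X) at d=5, Q=-162; branch lengths D→32/5, X→-7/5; new cluster DX
  updated: d(DX,F)=47/2, d(DX,I)=23, d(DX,R)=31/2, d(DX,U)=23/2, d(DX,W)=5/2
step 2: merge (F,R) at d=8, Q=-117; branch lengths F→19/4, R→13/4; new cluster FR
  updated: d(DX,FR)=31/2, d(FR,I)=17, d(FR,U)=15, d(FR,W)=3
step 3: merge (DX,U) at d=23/2, Q=-141/2; branch lengths DX→23/4, U→23/4; new cluster DUX
  updated: d(DUX,FR)=19/2, d(DUX,I)=57/4, d(DUX,W)=0
step 4: merge (DUX,FR) at d=19/2, Q=-137/4; branch lengths DUX→53/16, FR→99/16; new cluster DFRUX
  updated: d(DFRUX,I)=87/8, d(DFRUX,W)=-13/4
step 5: merge (DFRUX,I) at d=87/8, Q=-77/8; branch lengths DFRUX→45/16, I→129/16; new cluster DFIRUX
  updated: d(DFIRUX,W)=-97/16
step 6: merge (DFIRUX,W) at d=-97/16; branch lengths DFIRUX→-97/32, W→-97/32; new cluster DFIRUWX
final tree: (((((D:32/5,X:-7/5):23/4,U:23/4):53/16,(F:19/4,R:13/4):99/16):45/16,I:129/16):-97/32,W:-97/32)
total length: 621/16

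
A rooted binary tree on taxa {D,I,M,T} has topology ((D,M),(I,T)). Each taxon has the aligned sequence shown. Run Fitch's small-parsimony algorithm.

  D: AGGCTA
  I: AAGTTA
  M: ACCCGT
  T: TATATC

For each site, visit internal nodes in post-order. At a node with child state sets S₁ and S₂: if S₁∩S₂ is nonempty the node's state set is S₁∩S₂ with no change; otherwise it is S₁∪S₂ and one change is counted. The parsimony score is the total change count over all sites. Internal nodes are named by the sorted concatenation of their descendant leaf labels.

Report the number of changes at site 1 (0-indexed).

2

[col 0] DM: children D:{A}, M:{A} ∩→ {A}; cost 0
[col 0] IT: children I:{A}, T:{T} ∪→ {A,T}; cost 1
[col 0] DIMT: children DM:{A}, IT:{A,T} ∩→ {A}; cost 0
[col 1] DM: children D:{G}, M:{C} ∪→ {C,G}; cost 1
[col 1] IT: children I:{A}, T:{A} ∩→ {A}; cost 0
[col 1] DIMT: children DM:{C,G}, IT:{A} ∪→ {A,C,G}; cost 1
[col 2] DM: children D:{G}, M:{C} ∪→ {C,G}; cost 1
[col 2] IT: children I:{G}, T:{T} ∪→ {G,T}; cost 1
[col 2] DIMT: children DM:{C,G}, IT:{G,T} ∩→ {G}; cost 0
[col 3] DM: children D:{C}, M:{C} ∩→ {C}; cost 0
[col 3] IT: children I:{T}, T:{A} ∪→ {A,T}; cost 1
[col 3] DIMT: children DM:{C}, IT:{A,T} ∪→ {A,C,T}; cost 1
[col 4] DM: children D:{T}, M:{G} ∪→ {G,T}; cost 1
[col 4] IT: children I:{T}, T:{T} ∩→ {T}; cost 0
[col 4] DIMT: children DM:{G,T}, IT:{T} ∩→ {T}; cost 0
[col 5] DM: children D:{A}, M:{T} ∪→ {A,T}; cost 1
[col 5] IT: children I:{A}, T:{C} ∪→ {A,C}; cost 1
[col 5] DIMT: children DM:{A,T}, IT:{A,C} ∩→ {A}; cost 0
per-site changes: [1, 2, 2, 2, 1, 2]; total = 10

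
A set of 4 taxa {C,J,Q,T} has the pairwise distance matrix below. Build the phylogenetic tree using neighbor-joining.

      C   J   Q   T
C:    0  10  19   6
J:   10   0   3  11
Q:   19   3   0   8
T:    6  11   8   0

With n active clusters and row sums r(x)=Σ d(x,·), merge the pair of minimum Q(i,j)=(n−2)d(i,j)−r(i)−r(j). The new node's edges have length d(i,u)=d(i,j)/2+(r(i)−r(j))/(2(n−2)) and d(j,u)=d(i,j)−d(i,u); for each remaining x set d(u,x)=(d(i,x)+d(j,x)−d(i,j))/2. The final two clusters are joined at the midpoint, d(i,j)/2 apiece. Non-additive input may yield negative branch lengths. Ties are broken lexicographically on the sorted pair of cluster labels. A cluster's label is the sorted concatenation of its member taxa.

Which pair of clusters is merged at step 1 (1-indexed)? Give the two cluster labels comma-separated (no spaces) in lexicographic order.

C,T

1. join C+T (d=6, Q=-48) ⇒ CT; edges |C|=11/2, |T|=1/2
  updated: d(CT,J)=15/2, d(CT,Q)=21/2
2. join CT+J (d=15/2, Q=-21) ⇒ CJT; edges |CT|=15/2, |J|=0
  updated: d(CJT,Q)=3
3. join CJT+Q (d=3) ⇒ CJQT; edges |CJT|=3/2, |Q|=3/2
final tree: (((C:11/2,T:1/2):15/2,J:0):3/2,Q:3/2)
total length: 33/2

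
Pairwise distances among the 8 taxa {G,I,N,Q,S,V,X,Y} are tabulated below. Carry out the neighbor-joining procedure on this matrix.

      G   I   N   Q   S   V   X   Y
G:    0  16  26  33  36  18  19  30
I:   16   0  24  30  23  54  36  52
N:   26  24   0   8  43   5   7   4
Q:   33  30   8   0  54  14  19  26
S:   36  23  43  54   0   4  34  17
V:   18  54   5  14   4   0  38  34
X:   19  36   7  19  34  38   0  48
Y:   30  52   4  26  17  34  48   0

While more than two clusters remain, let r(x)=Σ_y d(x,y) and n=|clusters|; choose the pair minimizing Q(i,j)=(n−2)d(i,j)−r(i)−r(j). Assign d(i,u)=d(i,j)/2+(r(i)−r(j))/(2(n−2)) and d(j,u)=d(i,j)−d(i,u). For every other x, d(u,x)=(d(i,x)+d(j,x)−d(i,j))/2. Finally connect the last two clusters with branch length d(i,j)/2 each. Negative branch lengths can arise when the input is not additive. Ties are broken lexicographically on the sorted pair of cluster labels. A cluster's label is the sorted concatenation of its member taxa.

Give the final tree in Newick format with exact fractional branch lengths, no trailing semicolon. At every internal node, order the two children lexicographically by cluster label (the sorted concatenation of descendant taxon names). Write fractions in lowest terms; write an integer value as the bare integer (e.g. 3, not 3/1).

((((G:69/20,I:251/20):71/8,((N:-121/16,Y:185/16):37/6,(S:17/3,V:-5/3):175/12):29/8):25/8,Q:143/16):161/32,X:161/32)

iteration 1: select S,V (d=4, Q=-354); attach at lengths (17/3, -5/3); label the merged cluster SV
  updated: d(G,SV)=25, d(I,SV)=73/2, d(N,SV)=22, d(Q,SV)=32, d(SV,X)=34, d(SV,Y)=47/2
iteration 2: select G,I (d=16, Q=-527/2); attach at lengths (69/20, 251/20); label the merged cluster GI
  updated: d(GI,N)=17, d(GI,Q)=47/2, d(GI,SV)=91/4, d(GI,X)=39/2, d(GI,Y)=33
iteration 3: select N,Y (d=4, Q=-353/2); attach at lengths (-121/16, 185/16); label the merged cluster NY
  updated: d(GI,NY)=23, d(NY,Q)=15, d(NY,SV)=83/4, d(NY,X)=51/2
iteration 4: select NY,SV (d=83/4, Q=-263/2); attach at lengths (37/6, 175/12); label the merged cluster NSVY
  updated: d(GI,NSVY)=25/2, d(NSVY,Q)=105/8, d(NSVY,X)=155/8
iteration 5: select GI,NSVY (d=25/2, Q=-151/2); attach at lengths (71/8, 29/8); label the merged cluster GINSVY
  updated: d(GINSVY,Q)=193/16, d(GINSVY,X)=211/16
iteration 6: select GINSVY,Q (d=193/16, Q=-177/4); attach at lengths (25/8, 143/16); label the merged cluster GINQSVY
  updated: d(GINQSVY,X)=161/16
iteration 7: select GINQSVY,X (d=161/16); attach at lengths (161/32, 161/32); label the merged cluster GINQSVXY
final tree: ((((G:69/20,I:251/20):71/8,((N:-121/16,Y:185/16):37/6,(S:17/3,V:-5/3):175/12):29/8):25/8,Q:143/16):161/32,X:161/32)
total length: 635/8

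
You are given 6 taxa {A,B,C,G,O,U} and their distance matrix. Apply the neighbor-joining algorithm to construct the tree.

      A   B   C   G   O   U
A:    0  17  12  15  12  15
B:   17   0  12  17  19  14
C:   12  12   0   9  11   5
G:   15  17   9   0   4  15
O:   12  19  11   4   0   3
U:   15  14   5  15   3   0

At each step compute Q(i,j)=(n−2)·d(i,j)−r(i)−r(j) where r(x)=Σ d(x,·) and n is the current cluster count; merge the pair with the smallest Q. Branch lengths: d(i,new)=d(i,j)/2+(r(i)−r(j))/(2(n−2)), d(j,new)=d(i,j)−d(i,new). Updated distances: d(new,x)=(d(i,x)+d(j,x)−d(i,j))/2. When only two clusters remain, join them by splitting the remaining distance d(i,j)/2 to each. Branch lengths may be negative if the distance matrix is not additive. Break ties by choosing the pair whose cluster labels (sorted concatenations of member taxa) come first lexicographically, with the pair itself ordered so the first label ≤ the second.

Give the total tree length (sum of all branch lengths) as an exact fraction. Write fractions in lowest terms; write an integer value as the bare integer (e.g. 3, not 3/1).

129/4

iteration 1: select G,O (d=4, Q=-93); attach at lengths (27/8, 5/8); label the merged cluster GO
  updated: d(A,GO)=23/2, d(B,GO)=16, d(C,GO)=8, d(GO,U)=7
iteration 2: select A,B (d=17, Q=-127/2); attach at lengths (95/12, 109/12); label the merged cluster AB
  updated: d(AB,C)=7/2, d(AB,GO)=21/4, d(AB,U)=6
iteration 3: select AB,GO (d=21/4, Q=-49/2); attach at lengths (5/4, 4); label the merged cluster ABGO
  updated: d(ABGO,C)=25/8, d(ABGO,U)=31/8
iteration 4: select ABGO,C (d=25/8, Q=-12); attach at lengths (1, 17/8); label the merged cluster ABCGO
  updated: d(ABCGO,U)=23/8
iteration 5: select ABCGO,U (d=23/8); attach at lengths (23/16, 23/16); label the merged cluster ABCGOU
final tree: ((((A:95/12,B:109/12):5/4,(G:27/8,O:5/8):4):1,C:17/8):23/16,U:23/16)
total length: 129/4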